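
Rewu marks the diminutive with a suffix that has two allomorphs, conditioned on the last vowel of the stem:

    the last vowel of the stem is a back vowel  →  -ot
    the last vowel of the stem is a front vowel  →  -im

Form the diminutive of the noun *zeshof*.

*zeshof* — last vowel /o/ (a back vowel) → -ot → *zeshofot*.

zeshofot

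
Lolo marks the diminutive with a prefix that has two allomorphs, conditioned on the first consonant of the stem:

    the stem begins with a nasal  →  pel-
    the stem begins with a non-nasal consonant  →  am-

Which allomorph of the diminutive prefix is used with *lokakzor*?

Since the first consonant of *lokakzor* is /l/ (non-nasal), it takes am-.

am-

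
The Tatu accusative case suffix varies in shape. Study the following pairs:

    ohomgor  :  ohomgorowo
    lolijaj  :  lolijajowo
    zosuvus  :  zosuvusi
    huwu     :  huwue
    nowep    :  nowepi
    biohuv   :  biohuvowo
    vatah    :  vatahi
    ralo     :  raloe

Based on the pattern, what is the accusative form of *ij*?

The pattern is voicing of the final sound: -i when the stem ends in a voiceless consonant (*zosuvus*, *nowep*, *vatah*); -owo when the stem ends in a voiced consonant (*ohomgor*, *lolijaj*, *biohuv*); -e when the stem ends in a vowel (*huwu*, *ralo*).
*ij*: final sound = /j/, a voiced consonant → -owo → *ijowo*.

ijowo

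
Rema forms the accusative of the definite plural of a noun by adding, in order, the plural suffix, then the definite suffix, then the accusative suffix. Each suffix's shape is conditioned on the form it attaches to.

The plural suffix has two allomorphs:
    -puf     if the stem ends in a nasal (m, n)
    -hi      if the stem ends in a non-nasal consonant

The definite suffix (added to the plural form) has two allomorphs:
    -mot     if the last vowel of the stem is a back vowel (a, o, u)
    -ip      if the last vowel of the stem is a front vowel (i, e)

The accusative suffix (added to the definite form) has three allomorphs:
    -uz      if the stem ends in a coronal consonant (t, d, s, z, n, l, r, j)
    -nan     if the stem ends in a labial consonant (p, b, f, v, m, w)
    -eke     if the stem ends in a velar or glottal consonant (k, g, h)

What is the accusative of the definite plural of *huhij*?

huhijhiipnan

The final consonant of *huhij* is /j/, which is non-nasal, so the plural suffix is -hi, giving *huhijhi*.
Since the last vowel of the plural form *huhijhi* is /i/ (a front vowel), it takes -ip, giving *huhijhiip*.
The definite form *huhijhiip*: final consonant = /p/, labial → -nan → *huhijhiipnan*.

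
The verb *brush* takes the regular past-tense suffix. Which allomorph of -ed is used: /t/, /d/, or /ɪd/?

The stem *brush* ends in a voiceless consonant other than /t/.
The -ed suffix is realized as /ɪd/ after /t, d/; as /t/ after other voiceless consonants; and as /d/ after other voiced sounds.
So -ed on *brush* is pronounced /t/.

/t/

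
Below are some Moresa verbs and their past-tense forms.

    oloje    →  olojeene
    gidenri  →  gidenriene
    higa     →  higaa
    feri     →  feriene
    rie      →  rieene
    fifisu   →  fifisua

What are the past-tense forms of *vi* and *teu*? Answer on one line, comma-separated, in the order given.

viene, teua

The pattern is front/back vowel harmony: -ene when the last vowel of the stem is a front vowel (*oloje*, *gidenri*, *feri*, *rie*); -a when the last vowel of the stem is a back vowel (*higa*, *fifisu*).
*vi* — last vowel /i/ (a front vowel) → -ene → *viene*.
*teu* — last vowel /u/ (a back vowel) → -a → *teua*.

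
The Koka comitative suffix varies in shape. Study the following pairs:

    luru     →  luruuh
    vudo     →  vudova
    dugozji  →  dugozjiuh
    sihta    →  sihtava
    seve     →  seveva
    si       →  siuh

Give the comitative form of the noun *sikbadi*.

Looking at the last vowel of each stem: -uh when the last vowel of the stem is a high vowel (*luru*, *dugozji*, *si*); -va when the last vowel of the stem is a non-high vowel (*vudo*, *sihta*, *seve*).
The last vowel of *sikbadi* is /i/, which is a high vowel, so the suffix is -uh, giving *sikbadiuh*.

sikbadiuh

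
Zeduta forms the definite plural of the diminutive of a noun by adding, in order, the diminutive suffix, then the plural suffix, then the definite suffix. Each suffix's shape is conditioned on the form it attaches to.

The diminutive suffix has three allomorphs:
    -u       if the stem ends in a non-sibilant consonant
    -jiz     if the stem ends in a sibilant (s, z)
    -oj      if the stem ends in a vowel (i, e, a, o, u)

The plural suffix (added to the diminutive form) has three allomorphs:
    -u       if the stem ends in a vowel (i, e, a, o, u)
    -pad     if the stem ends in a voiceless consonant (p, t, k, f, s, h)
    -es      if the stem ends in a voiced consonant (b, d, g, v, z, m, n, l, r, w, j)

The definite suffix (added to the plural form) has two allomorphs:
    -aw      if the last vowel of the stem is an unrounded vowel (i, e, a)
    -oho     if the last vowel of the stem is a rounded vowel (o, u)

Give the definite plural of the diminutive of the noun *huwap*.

huwapuuoho

The final sound of *huwap* is /p/, which is a non-sibilant consonant, so the diminutive suffix is -u, giving *huwapu*.
The diminutive form *huwapu* — final sound /u/ (a vowel) → -u → *huwapuu*.
The last vowel of the plural form *huwapuu* is /u/, which is a rounded vowel, so the definite suffix is -oho, giving *huwapuuoho*.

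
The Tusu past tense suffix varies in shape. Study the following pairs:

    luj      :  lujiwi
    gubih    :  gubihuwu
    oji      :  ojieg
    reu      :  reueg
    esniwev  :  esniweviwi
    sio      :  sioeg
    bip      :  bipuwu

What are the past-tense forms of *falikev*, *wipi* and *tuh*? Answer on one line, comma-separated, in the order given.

falikeviwi, wipieg, tuhuwu

The alternation tracks the final sound of the stem — -uwu when the stem ends in a voiceless consonant (*gubih*, *bip*); -iwi when the stem ends in a voiced consonant (*luj*, *esniwev*); -eg when the stem ends in a vowel (*oji*, *reu*, *sio*).
Since the final sound of *falikev* is /v/ (a voiced consonant), it takes -iwi, giving *falikeviwi*.
*wipi* — final sound /i/ (a vowel) → -eg → *wipieg*.
The final sound of *tuh* is /h/, which is a voiceless consonant, so the suffix is -uwu, giving *tuhuwu*.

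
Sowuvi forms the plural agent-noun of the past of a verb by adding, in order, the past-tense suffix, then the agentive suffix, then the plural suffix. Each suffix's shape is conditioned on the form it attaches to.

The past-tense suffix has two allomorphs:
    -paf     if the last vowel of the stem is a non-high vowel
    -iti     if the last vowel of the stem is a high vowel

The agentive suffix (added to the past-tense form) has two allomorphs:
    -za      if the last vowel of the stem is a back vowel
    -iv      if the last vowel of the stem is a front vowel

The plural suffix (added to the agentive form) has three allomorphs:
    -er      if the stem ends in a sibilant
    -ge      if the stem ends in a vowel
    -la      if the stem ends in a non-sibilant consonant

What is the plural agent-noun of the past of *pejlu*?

*pejlu*: last vowel = /u/, a high vowel → -iti → *pejluiti*.
The past-tense form *pejluiti*: last vowel = /i/, a front vowel → -iv → *pejluitiiv*.
The final sound of the agentive form *pejluitiiv* is /v/, which is a non-sibilant consonant, so the plural suffix is -la, giving *pejluitiivla*.

pejluitiivla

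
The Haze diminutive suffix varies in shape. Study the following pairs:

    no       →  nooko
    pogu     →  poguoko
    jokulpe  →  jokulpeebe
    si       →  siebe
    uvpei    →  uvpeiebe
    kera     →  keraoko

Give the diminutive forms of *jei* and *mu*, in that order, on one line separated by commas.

jeiebe, muoko

The pattern is front/back vowel harmony: -ebe when the last vowel of the stem is a front vowel (*jokulpe*, *si*, *uvpei*); -oko when the last vowel of the stem is a back vowel (*no*, *pogu*, *kera*).
The last vowel of *jei* is /i/, which is a front vowel, so the suffix is -ebe, giving *jeiebe*.
Since the last vowel of *mu* is /u/ (a back vowel), it takes -oko, giving *muoko*.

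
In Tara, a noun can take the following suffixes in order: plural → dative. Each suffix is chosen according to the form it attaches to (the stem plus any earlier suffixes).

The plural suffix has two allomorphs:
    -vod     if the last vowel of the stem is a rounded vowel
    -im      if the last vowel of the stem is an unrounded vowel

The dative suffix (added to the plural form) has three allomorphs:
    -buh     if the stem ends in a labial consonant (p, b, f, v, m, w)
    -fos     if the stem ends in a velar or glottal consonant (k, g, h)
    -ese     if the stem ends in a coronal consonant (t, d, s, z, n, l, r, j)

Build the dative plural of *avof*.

avofvodese

*avof*: last vowel = /o/, a rounded vowel → -vod → *avofvod*.
The plural form *avofvod*: final consonant = /d/, coronal → -ese → *avofvodese*.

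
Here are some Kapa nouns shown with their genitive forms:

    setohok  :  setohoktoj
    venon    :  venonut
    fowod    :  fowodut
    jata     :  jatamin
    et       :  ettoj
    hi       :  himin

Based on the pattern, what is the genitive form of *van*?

The suffix is conditioned by the final sound: -toj when the stem ends in a voiceless consonant (*setohok*, *et*); -ut when the stem ends in a voiced consonant (*venon*, *fowod*); -min when the stem ends in a vowel (*jata*, *hi*).
Since the final sound of *van* is /n/ (a voiced consonant), it takes -ut, giving *vanut*.

vanut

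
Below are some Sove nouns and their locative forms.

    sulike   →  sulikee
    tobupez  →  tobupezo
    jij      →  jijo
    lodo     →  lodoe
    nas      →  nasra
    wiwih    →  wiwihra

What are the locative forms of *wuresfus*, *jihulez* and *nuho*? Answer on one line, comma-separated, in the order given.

The alternation tracks the final sound of the stem — -ra when the stem ends in a voiceless consonant (*nas*, *wiwih*); -o when the stem ends in a voiced consonant (*tobupez*, *jij*); -e when the stem ends in a vowel (*sulike*, *lodo*).
Since the final sound of *wuresfus* is /s/ (a voiceless consonant), it takes -ra, giving *wuresfusra*.
Since the final sound of *jihulez* is /z/ (a voiced consonant), it takes -o, giving *jihulezo*.
The final sound of *nuho* is /o/, which is a vowel, so the suffix is -e, giving *nuhoe*.

wuresfusra, jihulezo, nuhoe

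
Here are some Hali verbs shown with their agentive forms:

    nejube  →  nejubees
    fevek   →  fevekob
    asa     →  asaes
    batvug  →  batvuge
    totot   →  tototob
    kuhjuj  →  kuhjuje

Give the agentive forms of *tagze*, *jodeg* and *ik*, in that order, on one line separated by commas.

The suffix is conditioned by the final sound: -ob when the stem ends in a voiceless consonant (*fevek*, *totot*); -e when the stem ends in a voiced consonant (*batvug*, *kuhjuj*); -es when the stem ends in a vowel (*nejube*, *asa*).
Since the final sound of *tagze* is /e/ (a vowel), it takes -es, giving *tagzees*.
Since the final sound of *jodeg* is /g/ (a voiced consonant), it takes -e, giving *jodege*.
*ik* — final sound /k/ (a voiceless consonant) → -ob → *ikob*.

tagzees, jodege, ikob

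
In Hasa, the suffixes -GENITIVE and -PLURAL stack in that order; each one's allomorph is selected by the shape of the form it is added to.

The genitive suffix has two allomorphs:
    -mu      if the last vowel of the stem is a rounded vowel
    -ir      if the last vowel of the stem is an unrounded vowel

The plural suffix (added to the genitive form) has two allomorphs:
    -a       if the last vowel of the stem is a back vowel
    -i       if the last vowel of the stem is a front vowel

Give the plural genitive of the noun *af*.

afiri

*af*: last vowel = /a/, an unrounded vowel → -ir → *afir*.
The last vowel of the genitive form *afir* is /i/, which is a front vowel, so the plural suffix is -i, giving *afiri*.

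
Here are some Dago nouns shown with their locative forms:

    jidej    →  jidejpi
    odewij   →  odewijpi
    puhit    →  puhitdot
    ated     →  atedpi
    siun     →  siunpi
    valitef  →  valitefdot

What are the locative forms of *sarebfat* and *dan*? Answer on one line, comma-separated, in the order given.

The suffix is conditioned by the final consonant: -dot when the stem ends in a voiceless consonant (*puhit*, *valitef*); -pi when the stem ends in a voiced consonant (*jidej*, *odewij*, *ated*, *siun*).
*sarebfat*: final consonant = /t/, voiceless → -dot → *sarebfatdot*.
The final consonant of *dan* is /n/, which is voiced, so the suffix is -pi, giving *danpi*.

sarebfatdot, danpi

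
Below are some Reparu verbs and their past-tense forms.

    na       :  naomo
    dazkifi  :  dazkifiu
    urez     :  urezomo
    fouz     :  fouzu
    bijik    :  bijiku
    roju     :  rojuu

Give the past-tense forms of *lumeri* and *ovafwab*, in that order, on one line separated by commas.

The alternation tracks the last vowel of the stem — -u when the last vowel of the stem is a high vowel (*dazkifi*, *fouz*, *bijik*, *roju*); -omo when the last vowel of the stem is a non-high vowel (*na*, *urez*).
The last vowel of *lumeri* is /i/, which is a high vowel, so the suffix is -u, giving *lumeriu*.
The last vowel of *ovafwab* is /a/, which is a non-high vowel, so the suffix is -omo, giving *ovafwabomo*.

lumeriu, ovafwabomo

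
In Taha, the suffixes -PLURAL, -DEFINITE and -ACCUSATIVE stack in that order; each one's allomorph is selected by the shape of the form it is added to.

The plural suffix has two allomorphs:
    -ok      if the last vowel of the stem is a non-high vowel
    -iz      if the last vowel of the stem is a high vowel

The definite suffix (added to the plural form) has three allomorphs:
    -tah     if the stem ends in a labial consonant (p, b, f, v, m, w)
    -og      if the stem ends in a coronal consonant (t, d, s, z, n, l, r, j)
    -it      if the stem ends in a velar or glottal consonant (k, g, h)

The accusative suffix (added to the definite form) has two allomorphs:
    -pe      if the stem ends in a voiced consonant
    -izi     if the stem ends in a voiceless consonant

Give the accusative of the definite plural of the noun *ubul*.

*ubul*: last vowel = /u/, a high vowel → -iz → *ubuliz*.
The plural form *ubuliz*: final consonant = /z/, coronal → -og → *ubulizog*.
Since the final consonant of the definite form *ubulizog* is /g/ (voiced), it takes -pe, giving *ubulizogpe*.

ubulizogpe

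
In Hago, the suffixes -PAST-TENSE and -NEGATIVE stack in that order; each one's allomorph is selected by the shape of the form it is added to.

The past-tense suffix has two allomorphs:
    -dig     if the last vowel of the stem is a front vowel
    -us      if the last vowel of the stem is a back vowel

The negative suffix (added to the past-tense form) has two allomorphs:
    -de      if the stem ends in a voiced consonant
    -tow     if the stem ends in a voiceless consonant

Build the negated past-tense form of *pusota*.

pusotaustow

Since the last vowel of *pusota* is /a/ (a back vowel), it takes -us, giving *pusotaus*.
The past-tense form *pusotaus*: final consonant = /s/, voiceless → -tow → *pusotaustow*.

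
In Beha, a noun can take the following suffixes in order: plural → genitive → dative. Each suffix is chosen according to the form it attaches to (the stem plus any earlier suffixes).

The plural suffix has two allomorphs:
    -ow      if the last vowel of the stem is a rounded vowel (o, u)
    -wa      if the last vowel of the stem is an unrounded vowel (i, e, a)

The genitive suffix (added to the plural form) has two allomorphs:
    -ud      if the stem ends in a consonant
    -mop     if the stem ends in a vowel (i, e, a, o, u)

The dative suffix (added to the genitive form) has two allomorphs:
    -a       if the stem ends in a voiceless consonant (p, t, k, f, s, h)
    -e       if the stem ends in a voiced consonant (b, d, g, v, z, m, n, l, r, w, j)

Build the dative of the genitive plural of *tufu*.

*tufu*: last vowel = /u/, a rounded vowel → -ow → *tufuow*.
The final sound of the plural form *tufuow* is /w/, which is a consonant, so the genitive suffix is -ud, giving *tufuowud*.
The final consonant of the genitive form *tufuowud* is /d/, which is voiced, so the dative suffix is -e, giving *tufuowude*.

tufuowude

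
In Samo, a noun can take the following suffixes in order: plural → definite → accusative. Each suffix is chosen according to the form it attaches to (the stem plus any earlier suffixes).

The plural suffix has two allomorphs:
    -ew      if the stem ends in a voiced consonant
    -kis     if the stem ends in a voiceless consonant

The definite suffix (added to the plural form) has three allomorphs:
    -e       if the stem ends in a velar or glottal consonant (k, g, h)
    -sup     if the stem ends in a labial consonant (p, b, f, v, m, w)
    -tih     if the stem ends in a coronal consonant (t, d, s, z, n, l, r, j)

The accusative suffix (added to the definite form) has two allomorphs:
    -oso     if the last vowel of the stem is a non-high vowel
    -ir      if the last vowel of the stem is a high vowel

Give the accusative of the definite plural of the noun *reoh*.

*reoh*: final consonant = /h/, voiceless → -kis → *reohkis*.
The final consonant of the plural form *reohkis* is /s/, which is coronal, so the definite suffix is -tih, giving *reohkistih*.
Since the last vowel of the definite form *reohkistih* is /i/ (a high vowel), it takes -ir, giving *reohkistihir*.

reohkistihir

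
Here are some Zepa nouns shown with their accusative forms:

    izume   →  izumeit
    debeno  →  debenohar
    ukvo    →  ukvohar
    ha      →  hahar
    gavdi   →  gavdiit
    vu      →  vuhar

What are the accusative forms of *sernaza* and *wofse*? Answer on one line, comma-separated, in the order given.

The pattern is front/back vowel harmony: -it when the last vowel of the stem is a front vowel (*izume*, *gavdi*); -har when the last vowel of the stem is a back vowel (*debeno*, *ukvo*, *ha*, *vu*).
The last vowel of *sernaza* is /a/, which is a back vowel, so the suffix is -har, giving *sernazahar*.
*wofse* — last vowel /e/ (a front vowel) → -it → *wofseit*.

sernazahar, wofseit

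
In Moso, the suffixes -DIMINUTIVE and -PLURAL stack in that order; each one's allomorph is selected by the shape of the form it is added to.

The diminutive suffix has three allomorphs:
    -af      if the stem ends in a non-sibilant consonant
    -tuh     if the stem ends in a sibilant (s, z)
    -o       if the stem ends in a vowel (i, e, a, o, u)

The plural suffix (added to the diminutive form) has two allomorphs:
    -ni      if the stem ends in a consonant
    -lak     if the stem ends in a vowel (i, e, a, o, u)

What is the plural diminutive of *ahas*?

The final sound of *ahas* is /s/, which is a sibilant, so the diminutive suffix is -tuh, giving *ahastuh*.
The final sound of the diminutive form *ahastuh* is /h/, which is a consonant, so the plural suffix is -ni, giving *ahastuhni*.

ahastuhni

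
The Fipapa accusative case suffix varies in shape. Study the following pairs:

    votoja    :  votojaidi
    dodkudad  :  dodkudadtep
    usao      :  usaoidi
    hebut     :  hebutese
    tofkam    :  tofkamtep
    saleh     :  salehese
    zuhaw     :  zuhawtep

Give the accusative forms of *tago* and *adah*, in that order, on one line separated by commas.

tagoidi, adahese

The suffix is conditioned by the final sound: -ese when the stem ends in a voiceless consonant (*hebut*, *saleh*); -tep when the stem ends in a voiced consonant (*dodkudad*, *tofkam*, *zuhaw*); -idi when the stem ends in a vowel (*votoja*, *usao*).
Since the final sound of *tago* is /o/ (a vowel), it takes -idi, giving *tagoidi*.
Since the final sound of *adah* is /h/ (a voiceless consonant), it takes -ese, giving *adahese*.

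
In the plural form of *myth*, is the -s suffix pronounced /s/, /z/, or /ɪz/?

/s/

The stem *myth* ends in a voiceless non-sibilant consonant.
The plural suffix surfaces as /ɪz/ after sibilants, /s/ after other voiceless consonants, and /z/ after other voiced sounds.
So the plural -s on *myth* is pronounced /s/.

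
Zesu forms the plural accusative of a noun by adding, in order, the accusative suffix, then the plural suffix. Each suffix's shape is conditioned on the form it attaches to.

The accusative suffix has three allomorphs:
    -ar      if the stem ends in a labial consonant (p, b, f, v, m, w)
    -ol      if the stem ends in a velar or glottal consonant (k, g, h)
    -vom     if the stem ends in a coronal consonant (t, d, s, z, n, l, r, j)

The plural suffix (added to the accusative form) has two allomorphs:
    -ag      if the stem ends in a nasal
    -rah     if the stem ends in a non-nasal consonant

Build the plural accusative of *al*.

*al*: final consonant = /l/, coronal → -vom → *alvom*.
The accusative form *alvom* — final consonant /m/ (a nasal) → -ag → *alvomag*.

alvomag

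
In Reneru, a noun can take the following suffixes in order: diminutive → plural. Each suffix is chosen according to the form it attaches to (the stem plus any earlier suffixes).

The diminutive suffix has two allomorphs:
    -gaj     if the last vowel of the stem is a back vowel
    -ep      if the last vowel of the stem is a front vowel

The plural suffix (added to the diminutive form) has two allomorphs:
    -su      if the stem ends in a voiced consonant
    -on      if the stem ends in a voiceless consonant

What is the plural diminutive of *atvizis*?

atvizisepon

*atvizis* — last vowel /i/ (a front vowel) → -ep → *atvizisep*.
The diminutive form *atvizisep* — final consonant /p/ (voiceless) → -on → *atvizisepon*.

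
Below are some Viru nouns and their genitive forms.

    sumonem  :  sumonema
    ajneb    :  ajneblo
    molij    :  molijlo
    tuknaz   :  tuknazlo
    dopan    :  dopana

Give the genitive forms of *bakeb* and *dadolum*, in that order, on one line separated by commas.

The pattern is nasality of the final consonant: -a when the stem ends in a nasal (*sumonem*, *dopan*); -lo when the stem ends in a non-nasal consonant (*ajneb*, *molij*, *tuknaz*).
The final consonant of *bakeb* is /b/, which is non-nasal, so the suffix is -lo, giving *bakeblo*.
*dadolum* — final consonant /m/ (a nasal) → -a → *dadoluma*.

bakeblo, dadoluma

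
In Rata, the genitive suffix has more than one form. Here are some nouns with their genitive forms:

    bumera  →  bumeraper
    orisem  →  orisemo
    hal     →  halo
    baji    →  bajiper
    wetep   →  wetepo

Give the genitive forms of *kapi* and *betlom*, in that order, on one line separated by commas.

kapiper, betlomo

The alternation tracks the final sound of the stem — -o when the stem ends in a consonant (*orisem*, *hal*, *wetep*); -per when the stem ends in a vowel (*bumera*, *baji*).
*kapi* — final sound /i/ (a vowel) → -per → *kapiper*.
Since the final sound of *betlom* is /m/ (a consonant), it takes -o, giving *betlomo*.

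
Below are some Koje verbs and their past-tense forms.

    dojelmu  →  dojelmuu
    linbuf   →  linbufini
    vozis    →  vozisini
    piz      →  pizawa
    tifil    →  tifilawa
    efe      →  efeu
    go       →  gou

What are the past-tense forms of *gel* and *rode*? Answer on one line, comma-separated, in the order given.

gelawa, rodeu

The alternation tracks the final sound of the stem — -ini when the stem ends in a voiceless consonant (*linbuf*, *vozis*); -awa when the stem ends in a voiced consonant (*piz*, *tifil*); -u when the stem ends in a vowel (*dojelmu*, *efe*, *go*).
*gel* — final sound /l/ (a voiced consonant) → -awa → *gelawa*.
Since the final sound of *rode* is /e/ (a vowel), it takes -u, giving *rodeu*.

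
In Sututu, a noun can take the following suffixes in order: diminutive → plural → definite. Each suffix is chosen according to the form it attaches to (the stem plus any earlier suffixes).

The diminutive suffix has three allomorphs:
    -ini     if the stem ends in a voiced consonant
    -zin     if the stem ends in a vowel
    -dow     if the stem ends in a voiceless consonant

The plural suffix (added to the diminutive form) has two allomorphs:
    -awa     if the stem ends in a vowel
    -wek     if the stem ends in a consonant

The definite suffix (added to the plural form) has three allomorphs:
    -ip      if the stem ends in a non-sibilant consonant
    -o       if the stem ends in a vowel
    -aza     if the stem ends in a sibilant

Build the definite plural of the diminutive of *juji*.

jujizinwekip

*juji*: final sound = /i/, a vowel → -zin → *jujizin*.
The diminutive form *jujizin* — final sound /n/ (a consonant) → -wek → *jujizinwek*.
Since the final sound of the plural form *jujizinwek* is /k/ (a non-sibilant consonant), it takes -ip, giving *jujizinwekip*.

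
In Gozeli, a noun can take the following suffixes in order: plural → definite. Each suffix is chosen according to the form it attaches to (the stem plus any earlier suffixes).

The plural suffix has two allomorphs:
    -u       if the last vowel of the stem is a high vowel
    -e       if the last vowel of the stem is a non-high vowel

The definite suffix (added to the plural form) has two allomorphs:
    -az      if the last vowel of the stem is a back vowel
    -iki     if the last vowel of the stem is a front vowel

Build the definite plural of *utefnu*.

utefnuuaz

The last vowel of *utefnu* is /u/, which is a high vowel, so the plural suffix is -u, giving *utefnuu*.
The plural form *utefnuu*: last vowel = /u/, a back vowel → -az → *utefnuuaz*.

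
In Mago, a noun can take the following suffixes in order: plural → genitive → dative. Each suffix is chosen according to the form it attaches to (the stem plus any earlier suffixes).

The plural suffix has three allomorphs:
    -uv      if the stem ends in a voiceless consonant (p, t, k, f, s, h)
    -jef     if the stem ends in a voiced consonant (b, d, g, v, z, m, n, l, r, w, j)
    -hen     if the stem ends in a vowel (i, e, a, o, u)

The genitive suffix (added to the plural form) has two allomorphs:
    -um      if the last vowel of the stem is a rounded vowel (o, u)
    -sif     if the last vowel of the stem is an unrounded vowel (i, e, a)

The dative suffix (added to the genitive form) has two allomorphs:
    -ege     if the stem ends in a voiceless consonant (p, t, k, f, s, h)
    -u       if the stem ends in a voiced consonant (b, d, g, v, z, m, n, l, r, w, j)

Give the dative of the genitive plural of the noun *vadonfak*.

*vadonfak*: final sound = /k/, a voiceless consonant → -uv → *vadonfakuv*.
The plural form *vadonfakuv*: last vowel = /u/, a rounded vowel → -um → *vadonfakuvum*.
The final consonant of the genitive form *vadonfakuvum* is /m/, which is voiced, so the dative suffix is -u, giving *vadonfakuvumu*.

vadonfakuvumu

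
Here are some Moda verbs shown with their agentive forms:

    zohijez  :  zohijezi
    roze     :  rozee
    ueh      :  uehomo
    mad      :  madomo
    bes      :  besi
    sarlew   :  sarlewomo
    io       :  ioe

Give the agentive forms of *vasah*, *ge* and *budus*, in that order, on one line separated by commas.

vasahomo, gee, budusi

The pattern is sibilance of the final sound: -i when the stem ends in a sibilant (*zohijez*, *bes*); -omo when the stem ends in a non-sibilant consonant (*ueh*, *mad*, *sarlew*); -e when the stem ends in a vowel (*roze*, *io*).
The final sound of *vasah* is /h/, which is a non-sibilant consonant, so the suffix is -omo, giving *vasahomo*.
Since the final sound of *ge* is /e/ (a vowel), it takes -e, giving *gee*.
Since the final sound of *budus* is /s/ (a sibilant), it takes -i, giving *budusi*.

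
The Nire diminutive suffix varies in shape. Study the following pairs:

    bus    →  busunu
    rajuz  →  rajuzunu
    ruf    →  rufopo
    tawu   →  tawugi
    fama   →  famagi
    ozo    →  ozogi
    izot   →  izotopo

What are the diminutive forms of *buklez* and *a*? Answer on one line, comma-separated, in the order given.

buklezunu, agi

The alternation tracks the final sound of the stem — -unu when the stem ends in a sibilant (*bus*, *rajuz*); -opo when the stem ends in a non-sibilant consonant (*ruf*, *izot*); -gi when the stem ends in a vowel (*tawu*, *fama*, *ozo*).
Since the final sound of *buklez* is /z/ (a sibilant), it takes -unu, giving *buklezunu*.
*a* — final sound /a/ (a vowel) → -gi → *agi*.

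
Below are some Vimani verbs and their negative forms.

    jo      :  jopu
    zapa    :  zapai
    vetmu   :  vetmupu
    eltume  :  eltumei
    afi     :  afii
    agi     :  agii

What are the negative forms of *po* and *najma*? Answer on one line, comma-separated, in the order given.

popu, najmai

Looking at the last vowel of each stem: -pu when the last vowel of the stem is a rounded vowel (*jo*, *vetmu*); -i when the last vowel of the stem is an unrounded vowel (*zapa*, *eltume*, *afi*, *agi*).
Since the last vowel of *po* is /o/ (a rounded vowel), it takes -pu, giving *popu*.
*najma*: last vowel = /a/, an unrounded vowel → -i → *najmai*.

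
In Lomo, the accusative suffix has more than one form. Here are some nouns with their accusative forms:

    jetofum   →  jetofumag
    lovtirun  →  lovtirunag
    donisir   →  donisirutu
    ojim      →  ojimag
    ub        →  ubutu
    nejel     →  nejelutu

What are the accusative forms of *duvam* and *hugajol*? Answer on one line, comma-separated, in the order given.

The alternation tracks the final consonant of the stem — -ag when the stem ends in a nasal (*jetofum*, *lovtirun*, *ojim*); -utu when the stem ends in a non-nasal consonant (*donisir*, *ub*, *nejel*).
*duvam* — final consonant /m/ (a nasal) → -ag → *duvamag*.
Since the final consonant of *hugajol* is /l/ (non-nasal), it takes -utu, giving *hugajolutu*.

duvamag, hugajolutu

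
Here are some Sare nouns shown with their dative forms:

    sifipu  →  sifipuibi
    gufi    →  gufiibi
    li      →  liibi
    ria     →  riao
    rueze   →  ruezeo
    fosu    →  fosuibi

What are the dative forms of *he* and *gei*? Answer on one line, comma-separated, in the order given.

heo, geiibi

Looking at the last vowel of each stem: -ibi when the last vowel of the stem is a high vowel (*sifipu*, *gufi*, *li*, *fosu*); -o when the last vowel of the stem is a non-high vowel (*ria*, *rueze*).
The last vowel of *he* is /e/, which is a non-high vowel, so the suffix is -o, giving *heo*.
*gei* — last vowel /i/ (a high vowel) → -ibi → *geiibi*.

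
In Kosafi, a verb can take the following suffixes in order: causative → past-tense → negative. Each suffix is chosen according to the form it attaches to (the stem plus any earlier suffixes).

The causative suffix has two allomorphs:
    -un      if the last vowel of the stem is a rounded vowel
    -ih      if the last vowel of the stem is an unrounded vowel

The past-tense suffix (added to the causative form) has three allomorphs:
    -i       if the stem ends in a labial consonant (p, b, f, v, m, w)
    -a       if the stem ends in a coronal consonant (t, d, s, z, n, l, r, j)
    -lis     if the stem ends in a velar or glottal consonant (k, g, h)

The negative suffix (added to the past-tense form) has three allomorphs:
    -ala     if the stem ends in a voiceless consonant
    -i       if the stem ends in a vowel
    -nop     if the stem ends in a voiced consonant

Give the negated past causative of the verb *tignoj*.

tignojunai

Since the last vowel of *tignoj* is /o/ (a rounded vowel), it takes -un, giving *tignojun*.
Since the final consonant of the causative form *tignojun* is /n/ (coronal), it takes -a, giving *tignojuna*.
The past-tense form *tignojuna*: final sound = /a/, a vowel → -i → *tignojunai*.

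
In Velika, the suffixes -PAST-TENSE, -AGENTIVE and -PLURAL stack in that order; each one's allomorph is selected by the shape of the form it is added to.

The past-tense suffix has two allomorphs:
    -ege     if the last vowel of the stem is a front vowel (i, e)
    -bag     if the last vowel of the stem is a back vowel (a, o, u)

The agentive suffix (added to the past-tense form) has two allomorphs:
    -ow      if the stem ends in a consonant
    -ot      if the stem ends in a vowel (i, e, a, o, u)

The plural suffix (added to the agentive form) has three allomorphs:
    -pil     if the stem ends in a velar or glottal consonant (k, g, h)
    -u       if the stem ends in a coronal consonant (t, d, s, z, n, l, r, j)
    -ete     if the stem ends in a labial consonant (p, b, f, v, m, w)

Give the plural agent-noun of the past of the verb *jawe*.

*jawe*: last vowel = /e/, a front vowel → -ege → *jaweege*.
The past-tense form *jaweege* — final sound /e/ (a vowel) → -ot → *jaweegeot*.
Since the final consonant of the agentive form *jaweegeot* is /t/ (coronal), it takes -u, giving *jaweegeotu*.

jaweegeotu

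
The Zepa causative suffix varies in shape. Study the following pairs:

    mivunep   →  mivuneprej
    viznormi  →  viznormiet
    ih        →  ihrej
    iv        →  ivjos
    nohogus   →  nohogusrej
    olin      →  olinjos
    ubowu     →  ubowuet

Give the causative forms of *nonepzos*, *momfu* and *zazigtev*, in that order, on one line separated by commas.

Looking at the final sound of each stem: -rej when the stem ends in a voiceless consonant (*mivunep*, *ih*, *nohogus*); -jos when the stem ends in a voiced consonant (*iv*, *olin*); -et when the stem ends in a vowel (*viznormi*, *ubowu*).
*nonepzos*: final sound = /s/, a voiceless consonant → -rej → *nonepzosrej*.
*momfu*: final sound = /u/, a vowel → -et → *momfuet*.
*zazigtev*: final sound = /v/, a voiced consonant → -jos → *zazigtevjos*.

nonepzosrej, momfuet, zazigtevjos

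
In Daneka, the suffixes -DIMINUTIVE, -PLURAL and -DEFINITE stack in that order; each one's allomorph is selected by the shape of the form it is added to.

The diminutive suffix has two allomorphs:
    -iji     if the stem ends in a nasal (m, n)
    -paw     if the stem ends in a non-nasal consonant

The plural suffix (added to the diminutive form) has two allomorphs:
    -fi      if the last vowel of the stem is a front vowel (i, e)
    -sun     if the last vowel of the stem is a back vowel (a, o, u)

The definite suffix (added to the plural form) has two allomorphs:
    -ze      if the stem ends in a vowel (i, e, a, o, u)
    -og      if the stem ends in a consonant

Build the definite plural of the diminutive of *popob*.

popobpawsunog

*popob* — final consonant /b/ (non-nasal) → -paw → *popobpaw*.
The last vowel of the diminutive form *popobpaw* is /a/, which is a back vowel, so the plural suffix is -sun, giving *popobpawsun*.
The plural form *popobpawsun* — final sound /n/ (a consonant) → -og → *popobpawsunog*.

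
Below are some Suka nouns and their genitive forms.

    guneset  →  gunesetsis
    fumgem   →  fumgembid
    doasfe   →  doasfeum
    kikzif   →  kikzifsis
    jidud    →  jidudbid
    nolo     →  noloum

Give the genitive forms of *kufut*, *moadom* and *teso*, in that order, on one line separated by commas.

Looking at the final sound of each stem: -sis when the stem ends in a voiceless consonant (*guneset*, *kikzif*); -bid when the stem ends in a voiced consonant (*fumgem*, *jidud*); -um when the stem ends in a vowel (*doasfe*, *nolo*).
*kufut*: final sound = /t/, a voiceless consonant → -sis → *kufutsis*.
*moadom*: final sound = /m/, a voiced consonant → -bid → *moadombid*.
*teso*: final sound = /o/, a vowel → -um → *tesoum*.

kufutsis, moadombid, tesoum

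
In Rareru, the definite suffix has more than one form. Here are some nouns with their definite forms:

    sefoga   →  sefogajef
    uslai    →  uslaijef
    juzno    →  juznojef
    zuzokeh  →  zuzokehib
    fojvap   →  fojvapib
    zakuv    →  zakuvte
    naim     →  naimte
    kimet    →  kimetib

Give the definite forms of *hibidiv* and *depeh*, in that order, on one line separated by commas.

The suffix is conditioned by the final sound: -ib when the stem ends in a voiceless consonant (*zuzokeh*, *fojvap*, *kimet*); -te when the stem ends in a voiced consonant (*zakuv*, *naim*); -jef when the stem ends in a vowel (*sefoga*, *uslai*, *juzno*).
*hibidiv* — final sound /v/ (a voiced consonant) → -te → *hibidivte*.
*depeh*: final sound = /h/, a voiceless consonant → -ib → *depehib*.

hibidivte, depehib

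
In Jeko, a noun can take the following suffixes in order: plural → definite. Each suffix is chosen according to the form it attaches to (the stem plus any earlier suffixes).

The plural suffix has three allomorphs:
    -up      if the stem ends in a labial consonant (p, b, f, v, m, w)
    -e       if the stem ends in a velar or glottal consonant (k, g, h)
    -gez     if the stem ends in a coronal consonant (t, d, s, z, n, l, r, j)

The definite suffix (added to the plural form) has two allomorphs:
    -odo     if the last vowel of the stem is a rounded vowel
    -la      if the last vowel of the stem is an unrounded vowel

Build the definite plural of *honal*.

*honal* — final consonant /l/ (coronal) → -gez → *honalgez*.
The last vowel of the plural form *honalgez* is /e/, which is an unrounded vowel, so the definite suffix is -la, giving *honalgezla*.

honalgezla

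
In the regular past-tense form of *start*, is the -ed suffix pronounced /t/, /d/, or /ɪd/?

The stem *start* ends in /t/ or /d/.
The -ed suffix is realized as /ɪd/ after /t, d/; as /t/ after other voiceless consonants; and as /d/ after other voiced sounds.
So -ed on *start* is pronounced /ɪd/.

/ɪd/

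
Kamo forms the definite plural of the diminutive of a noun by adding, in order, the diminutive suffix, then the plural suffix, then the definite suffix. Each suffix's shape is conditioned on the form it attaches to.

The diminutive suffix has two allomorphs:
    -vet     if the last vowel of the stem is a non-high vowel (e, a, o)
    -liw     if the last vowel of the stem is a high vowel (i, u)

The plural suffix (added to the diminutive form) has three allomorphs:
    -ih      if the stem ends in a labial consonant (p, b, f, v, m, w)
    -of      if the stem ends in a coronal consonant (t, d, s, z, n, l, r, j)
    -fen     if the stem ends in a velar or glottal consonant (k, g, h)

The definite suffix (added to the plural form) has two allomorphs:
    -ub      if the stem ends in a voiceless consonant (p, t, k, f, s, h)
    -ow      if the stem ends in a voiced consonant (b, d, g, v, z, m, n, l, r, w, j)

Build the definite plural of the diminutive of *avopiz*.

*avopiz* — last vowel /i/ (a high vowel) → -liw → *avopizliw*.
The diminutive form *avopizliw*: final consonant = /w/, labial → -ih → *avopizliwih*.
The plural form *avopizliwih*: final consonant = /h/, voiceless → -ub → *avopizliwihub*.

avopizliwihub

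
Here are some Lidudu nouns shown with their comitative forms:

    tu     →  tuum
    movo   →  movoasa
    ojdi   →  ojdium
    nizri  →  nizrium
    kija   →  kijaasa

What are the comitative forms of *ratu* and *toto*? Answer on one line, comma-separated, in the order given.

Looking at the last vowel of each stem: -um when the last vowel of the stem is a high vowel (*tu*, *ojdi*, *nizri*); -asa when the last vowel of the stem is a non-high vowel (*movo*, *kija*).
Since the last vowel of *ratu* is /u/ (a high vowel), it takes -um, giving *ratuum*.
The last vowel of *toto* is /o/, which is a non-high vowel, so the suffix is -asa, giving *totoasa*.

ratuum, totoasa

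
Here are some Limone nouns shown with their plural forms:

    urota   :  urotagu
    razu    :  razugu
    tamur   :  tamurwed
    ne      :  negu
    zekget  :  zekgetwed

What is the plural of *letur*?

leturwed

The suffix is conditioned by the final sound: -wed when the stem ends in a consonant (*tamur*, *zekget*); -gu when the stem ends in a vowel (*urota*, *razu*, *ne*).
*letur* — final sound /r/ (a consonant) → -wed → *leturwed*.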